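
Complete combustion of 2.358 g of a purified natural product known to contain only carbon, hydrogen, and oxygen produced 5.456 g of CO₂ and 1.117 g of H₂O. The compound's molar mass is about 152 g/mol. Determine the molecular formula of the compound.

C8H8O3

mol C = 5.456 g CO₂ ÷ 44.009 g/mol = 0.12397 mol
mol H = 2 × 1.117 g H₂O ÷ 18.015 g/mol = 0.12401 mol
mass O = 2.358 − (1.4891 + 0.12500) = 0.74394 g → mol O = 0.74394 ÷ 15.999 = 0.046499 mol
Divide by the smallest (0.046499 mol): C 2.666, H 2.667, O 1.000
Multiplying each by 3 gives whole numbers: C 8.00, H 8.00, O 3.00
Empirical formula: C8H8O3
Empirical-formula mass = 152.15 g/mol; 152 ÷ 152.15 ≈ 1, so the molecular formula is C8H8O3.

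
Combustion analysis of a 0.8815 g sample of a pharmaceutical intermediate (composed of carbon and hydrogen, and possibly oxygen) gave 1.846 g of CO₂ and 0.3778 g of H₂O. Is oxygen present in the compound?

mol C = 1.846 g CO₂ ÷ 44.009 g/mol = 0.041946 mol
mol H = 2 × 0.3778 g H₂O ÷ 18.015 g/mol = 0.041943 mol
C and H account for only 0.54609 g of the 0.8815 g sample; the remaining 0.33541 g must be oxygen.

yes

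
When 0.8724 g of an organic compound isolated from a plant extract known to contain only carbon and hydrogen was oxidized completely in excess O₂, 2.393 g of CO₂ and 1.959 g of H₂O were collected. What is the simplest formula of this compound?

mol C = 2.393 g CO₂ ÷ 44.009 g/mol = 0.054375 mol
mol H = 2 × 1.959 g H₂O ÷ 18.015 g/mol = 0.21749 mol
Divide by the smallest (0.054375 mol): C 1.000, H 4.000

CH4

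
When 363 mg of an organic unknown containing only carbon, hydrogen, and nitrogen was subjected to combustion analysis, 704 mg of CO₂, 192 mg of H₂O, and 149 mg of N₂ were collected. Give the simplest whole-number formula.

mol C = 0.704 g CO₂ ÷ 44.009 g/mol = 0.01600 mol
mol H = 2 × 0.192 g H₂O ÷ 18.015 g/mol = 0.02132 mol
mol N = 2 × 0.149 g N₂ ÷ 28.014 g/mol = 0.01064 mol
Divide by the smallest (0.01064 mol): C 1.504, H 2.004, N 1.000
Multiplying each by 2 gives whole numbers: C 3.01, H 4.01, N 2.00

C3H4N2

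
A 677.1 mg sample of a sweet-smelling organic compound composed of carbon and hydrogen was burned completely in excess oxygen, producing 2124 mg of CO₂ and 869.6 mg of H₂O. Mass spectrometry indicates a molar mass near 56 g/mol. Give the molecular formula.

C4H8

mol C = 2.124 g CO₂ ÷ 44.009 g/mol = 0.048263 mol
mol H = 2 × 0.8696 g H₂O ÷ 18.015 g/mol = 0.096542 mol
Divide by the smallest (0.048263 mol): C 1.000, H 2.000
Empirical formula: CH2
Empirical-formula mass = 14.03 g/mol; 56 ÷ 14.03 ≈ 4, so the molecular formula is C4H8.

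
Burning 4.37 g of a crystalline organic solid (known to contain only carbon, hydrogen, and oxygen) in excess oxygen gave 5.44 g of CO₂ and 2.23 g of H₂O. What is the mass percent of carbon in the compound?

mol C = 5.44 g CO₂ ÷ 44.009 g/mol = 0.1236 mol
mol H = 2 × 2.23 g H₂O ÷ 18.015 g/mol = 0.2476 mol
mass O = 4.37 − (1.485 + 0.2496) = 2.636 g → mol O = 2.636 ÷ 15.999 = 0.1647 mol
mass % C = 1.485 g ÷ 4.37 g × 100%

34.0%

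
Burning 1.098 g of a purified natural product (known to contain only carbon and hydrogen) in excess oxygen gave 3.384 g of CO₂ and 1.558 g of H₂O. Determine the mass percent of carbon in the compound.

84.11%

mol C = 3.384 g CO₂ ÷ 44.009 g/mol = 0.076893 mol
mol H = 2 × 1.558 g H₂O ÷ 18.015 g/mol = 0.17297 mol
mass % C = 0.92357 g ÷ 1.098 g × 100%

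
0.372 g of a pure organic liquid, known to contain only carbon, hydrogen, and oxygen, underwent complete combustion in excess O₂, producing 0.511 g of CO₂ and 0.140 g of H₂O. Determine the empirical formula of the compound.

C6H8O7

mol C = 0.511 g CO₂ ÷ 44.009 g/mol = 0.01161 mol
mol H = 2 × 0.140 g H₂O ÷ 18.015 g/mol = 0.01554 mol
mass O = 0.372 − (0.1395 + 0.01567) = 0.2169 g → mol O = 0.2169 ÷ 15.999 = 0.01356 mol
Divide by the smallest (0.01161 mol): C 1.000, H 1.339, O 1.167
Multiplying each by 6 gives whole numbers: C 6.00, H 8.03, O 7.00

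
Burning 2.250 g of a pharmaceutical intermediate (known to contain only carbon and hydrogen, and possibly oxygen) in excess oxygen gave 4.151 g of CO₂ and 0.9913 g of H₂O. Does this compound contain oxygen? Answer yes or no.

yes

mol C = 4.151 g CO₂ ÷ 44.009 g/mol = 0.094322 mol
mol H = 2 × 0.9913 g H₂O ÷ 18.015 g/mol = 0.11005 mol
C and H account for only 1.2438 g of the 2.250 g sample; the remaining 1.0062 g must be oxygen.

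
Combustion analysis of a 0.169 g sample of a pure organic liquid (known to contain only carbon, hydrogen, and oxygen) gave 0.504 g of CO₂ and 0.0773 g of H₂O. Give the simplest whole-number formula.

mol C = 0.504 g CO₂ ÷ 44.009 g/mol = 0.01145 mol
mol H = 2 × 0.0773 g H₂O ÷ 18.015 g/mol = 0.008582 mol
mass O = 0.169 − (0.1376 + 0.008650) = 0.02280 g → mol O = 0.02280 ÷ 15.999 = 0.001425 mol
Divide by the smallest (0.001425 mol): C 8.037, H 6.023, O 1.000

C8H6O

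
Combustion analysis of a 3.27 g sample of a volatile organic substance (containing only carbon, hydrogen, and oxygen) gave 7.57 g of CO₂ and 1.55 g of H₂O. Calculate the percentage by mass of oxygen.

mol C = 7.57 g CO₂ ÷ 44.009 g/mol = 0.1720 mol
mol H = 2 × 1.55 g H₂O ÷ 18.015 g/mol = 0.1721 mol
mass O = 3.27 − (2.066 + 0.1735) = 1.031 g → mol O = 1.031 ÷ 15.999 = 0.06441 mol
mass % O = 1.031 g ÷ 3.27 g × 100%

31.5%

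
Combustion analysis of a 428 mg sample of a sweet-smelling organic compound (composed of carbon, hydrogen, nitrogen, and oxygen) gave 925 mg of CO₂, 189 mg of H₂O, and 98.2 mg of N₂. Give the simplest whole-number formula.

mol C = 0.925 g CO₂ ÷ 44.009 g/mol = 0.02102 mol
mol H = 2 × 0.189 g H₂O ÷ 18.015 g/mol = 0.02098 mol
mol N = 2 × 0.0982 g N₂ ÷ 28.014 g/mol = 0.007011 mol
mass O = 0.428 − (0.2525 + 0.02115 + 0.09820) = 0.05620 g → mol O = 0.05620 ÷ 15.999 = 0.003513 mol
Divide by the smallest (0.003513 mol): C 5.984, H 5.974, N 1.996, O 1.000

C6H6N2O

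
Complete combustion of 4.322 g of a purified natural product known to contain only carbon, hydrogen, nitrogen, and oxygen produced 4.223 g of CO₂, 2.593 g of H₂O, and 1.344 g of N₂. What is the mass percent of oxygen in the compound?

mol C = 4.223 g CO₂ ÷ 44.009 g/mol = 0.095958 mol
mol H = 2 × 2.593 g H₂O ÷ 18.015 g/mol = 0.28787 mol
mol N = 2 × 1.344 g N₂ ÷ 28.014 g/mol = 0.095952 mol
mass O = 4.322 − (1.1525 + 0.29017 + 1.3440) = 1.5353 g → mol O = 1.5353 ÷ 15.999 = 0.095961 mol
mass % O = 1.5353 g ÷ 4.322 g × 100%

35.52%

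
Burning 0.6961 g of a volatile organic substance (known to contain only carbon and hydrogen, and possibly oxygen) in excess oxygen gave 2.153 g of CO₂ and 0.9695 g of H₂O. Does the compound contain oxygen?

no

mol C = 2.153 g CO₂ ÷ 44.009 g/mol = 0.048922 mol
mol H = 2 × 0.9695 g H₂O ÷ 18.015 g/mol = 0.10763 mol
C and H together account for 0.69609 g — essentially the entire 0.6961 g sample — so the compound contains no oxygen.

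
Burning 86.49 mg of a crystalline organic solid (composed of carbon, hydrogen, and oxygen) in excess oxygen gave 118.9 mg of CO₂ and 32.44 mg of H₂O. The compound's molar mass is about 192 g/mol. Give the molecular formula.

mol C = 0.1189 g CO₂ ÷ 44.009 g/mol = 0.0027017 mol
mol H = 2 × 0.03244 g H₂O ÷ 18.015 g/mol = 0.0036014 mol
mass O = 0.08649 − (0.032450 + 0.0036303) = 0.050409 g → mol O = 0.050409 ÷ 15.999 = 0.0031508 mol
Divide by the smallest (0.0027017 mol): C 1.000, H 1.333, O 1.166
Multiplying each by 6 gives whole numbers: C 6.00, H 8.00, O 7.00
Empirical formula: C6H8O7
Empirical-formula mass = 192.12 g/mol; 192 ÷ 192.12 ≈ 1, so the molecular formula is C6H8O7.

C6H8O7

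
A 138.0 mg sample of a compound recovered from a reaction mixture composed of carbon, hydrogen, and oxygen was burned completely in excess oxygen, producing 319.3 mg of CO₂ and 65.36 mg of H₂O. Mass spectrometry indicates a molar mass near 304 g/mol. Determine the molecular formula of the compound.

C16H16O6

mol C = 0.3193 g CO₂ ÷ 44.009 g/mol = 0.0072553 mol
mol H = 2 × 0.06536 g H₂O ÷ 18.015 g/mol = 0.0072562 mol
mass O = 0.1380 − (0.087144 + 0.0073142) = 0.043542 g → mol O = 0.043542 ÷ 15.999 = 0.0027215 mol
Divide by the smallest (0.0027215 mol): C 2.666, H 2.666, O 1.000
Multiplying each by 3 gives whole numbers: C 8.00, H 8.00, O 3.00
Empirical formula: C8H8O3
Empirical-formula mass = 152.15 g/mol; 304 ÷ 152.15 ≈ 2, so the molecular formula is C16H16O6.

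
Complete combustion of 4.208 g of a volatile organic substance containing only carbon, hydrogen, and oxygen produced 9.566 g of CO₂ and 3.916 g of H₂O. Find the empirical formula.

C3H6O

mol C = 9.566 g CO₂ ÷ 44.009 g/mol = 0.21736 mol
mol H = 2 × 3.916 g H₂O ÷ 18.015 g/mol = 0.43475 mol
mass O = 4.208 − (2.6108 + 0.43823) = 1.1590 g → mol O = 1.1590 ÷ 15.999 = 0.072442 mol
Divide by the smallest (0.072442 mol): C 3.001, H 6.001, O 1.000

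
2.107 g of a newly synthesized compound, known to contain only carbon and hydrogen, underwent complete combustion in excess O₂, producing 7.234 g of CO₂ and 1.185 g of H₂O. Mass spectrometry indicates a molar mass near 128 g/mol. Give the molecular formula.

C10H8

mol C = 7.234 g CO₂ ÷ 44.009 g/mol = 0.16438 mol
mol H = 2 × 1.185 g H₂O ÷ 18.015 g/mol = 0.13156 mol
Divide by the smallest (0.13156 mol): C 1.249, H 1.000
Multiplying each by 4 gives whole numbers: C 5.00, H 4.00
Empirical formula: C5H4
Empirical-formula mass = 64.09 g/mol; 128 ÷ 64.09 ≈ 2, so the molecular formula is C10H8.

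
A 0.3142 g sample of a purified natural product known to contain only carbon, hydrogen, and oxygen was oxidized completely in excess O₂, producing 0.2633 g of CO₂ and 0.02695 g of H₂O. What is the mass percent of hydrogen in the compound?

mol C = 0.2633 g CO₂ ÷ 44.009 g/mol = 0.0059829 mol
mol H = 2 × 0.02695 g H₂O ÷ 18.015 g/mol = 0.0029920 mol
mass O = 0.3142 − (0.071860 + 0.0030159) = 0.23932 g → mol O = 0.23932 ÷ 15.999 = 0.014959 mol
mass % H = 0.0030159 g ÷ 0.3142 g × 100%

0.96%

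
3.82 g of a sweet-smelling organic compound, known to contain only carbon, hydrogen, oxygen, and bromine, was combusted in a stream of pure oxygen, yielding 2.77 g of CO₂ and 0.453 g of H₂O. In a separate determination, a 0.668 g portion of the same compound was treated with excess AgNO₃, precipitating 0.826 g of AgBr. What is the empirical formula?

C5H4Br2O5

mol C = 2.77 g CO₂ ÷ 44.009 g/mol = 0.06294 mol
mol H = 2 × 0.453 g H₂O ÷ 18.015 g/mol = 0.05029 mol
From the AgBr data: mol Br per gram of compound = (0.826 ÷ 187.772) ÷ 0.668 = 0.006585 mol/g, so in the 3.82 g combustion sample mol Br = 0.02516 mol
mass O = 3.82 − (0.7560 + 0.05069 + 2.010) = 1.003 g → mol O = 1.003 ÷ 15.999 = 0.06271 mol
Divide by the smallest (0.02516 mol): C 2.502, H 1.999, Br 1.000, O 2.493
Multiplying each by 2 gives whole numbers: C 5.00, H 4.00, Br 2.00, O 4.99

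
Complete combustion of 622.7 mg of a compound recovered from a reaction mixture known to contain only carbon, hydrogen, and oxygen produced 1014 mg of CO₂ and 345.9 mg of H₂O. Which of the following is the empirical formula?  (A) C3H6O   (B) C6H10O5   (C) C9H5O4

(B) C6H10O5

mol C = 1.014 g CO₂ ÷ 44.009 g/mol = 0.023041 mol
mol H = 2 × 0.3459 g H₂O ÷ 18.015 g/mol = 0.038401 mol
mass O = 0.6227 − (0.27674 + 0.038709) = 0.30725 g → mol O = 0.30725 ÷ 15.999 = 0.019204 mol
Divide by the smallest (0.019204 mol): C 1.200, H 2.000, O 1.000
Multiplying each by 5 gives whole numbers: C 6.00, H 10.00, O 5.00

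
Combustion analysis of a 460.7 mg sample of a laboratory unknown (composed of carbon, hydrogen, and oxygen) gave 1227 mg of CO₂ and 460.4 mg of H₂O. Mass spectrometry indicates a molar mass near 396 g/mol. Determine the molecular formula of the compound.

C24H44O4

mol C = 1.227 g CO₂ ÷ 44.009 g/mol = 0.027881 mol
mol H = 2 × 0.4604 g H₂O ÷ 18.015 g/mol = 0.051113 mol
mass O = 0.4607 − (0.33487 + 0.051522) = 0.074304 g → mol O = 0.074304 ÷ 15.999 = 0.0046443 mol
Divide by the smallest (0.0046443 mol): C 6.003, H 11.006, O 1.000
Empirical formula: C6H11O
Empirical-formula mass = 99.15 g/mol; 396 ÷ 99.15 ≈ 4, so the molecular formula is C24H44O4.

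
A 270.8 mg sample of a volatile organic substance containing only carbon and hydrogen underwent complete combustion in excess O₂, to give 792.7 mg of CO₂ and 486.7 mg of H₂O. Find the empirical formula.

CH3

mol C = 0.7927 g CO₂ ÷ 44.009 g/mol = 0.018012 mol
mol H = 2 × 0.4867 g H₂O ÷ 18.015 g/mol = 0.054033 mol
Divide by the smallest (0.018012 mol): C 1.000, H 3.000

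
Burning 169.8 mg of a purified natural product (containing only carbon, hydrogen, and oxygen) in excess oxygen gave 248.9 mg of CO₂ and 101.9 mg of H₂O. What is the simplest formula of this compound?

CH2O

mol C = 0.2489 g CO₂ ÷ 44.009 g/mol = 0.0056557 mol
mol H = 2 × 0.1019 g H₂O ÷ 18.015 g/mol = 0.011313 mol
mass O = 0.1698 − (0.067930 + 0.011403) = 0.090467 g → mol O = 0.090467 ÷ 15.999 = 0.0056545 mol
Divide by the smallest (0.0056545 mol): C 1.000, H 2.001, O 1.000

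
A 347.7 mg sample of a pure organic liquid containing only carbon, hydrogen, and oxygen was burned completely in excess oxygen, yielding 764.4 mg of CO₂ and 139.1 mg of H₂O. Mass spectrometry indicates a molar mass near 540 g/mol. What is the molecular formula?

mol C = 0.7644 g CO₂ ÷ 44.009 g/mol = 0.017369 mol
mol H = 2 × 0.1391 g H₂O ÷ 18.015 g/mol = 0.015443 mol
mass O = 0.3477 − (0.20862 + 0.015566) = 0.12351 g → mol O = 0.12351 ÷ 15.999 = 0.0077200 mol
Divide by the smallest (0.0077200 mol): C 2.250, H 2.000, O 1.000
Multiplying each by 4 gives whole numbers: C 9.00, H 8.00, O 4.00
Empirical formula: C9H8O4
Empirical-formula mass = 180.16 g/mol; 540 ÷ 180.16 ≈ 3, so the molecular formula is C27H24O12.

C27H24O12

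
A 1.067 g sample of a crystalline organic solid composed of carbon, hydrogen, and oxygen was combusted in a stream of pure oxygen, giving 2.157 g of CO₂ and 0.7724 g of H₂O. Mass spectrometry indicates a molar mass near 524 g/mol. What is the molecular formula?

mol C = 2.157 g CO₂ ÷ 44.009 g/mol = 0.049013 mol
mol H = 2 × 0.7724 g H₂O ÷ 18.015 g/mol = 0.085751 mol
mass O = 1.067 − (0.58869 + 0.086437) = 0.39187 g → mol O = 0.39187 ÷ 15.999 = 0.024494 mol
Divide by the smallest (0.024494 mol): C 2.001, H 3.501, O 1.000
Multiplying each by 2 gives whole numbers: C 4.00, H 7.00, O 2.00
Empirical formula: C4H7O2
Empirical-formula mass = 87.10 g/mol; 524 ÷ 87.10 ≈ 6, so the molecular formula is C24H42O12.

C24H42O12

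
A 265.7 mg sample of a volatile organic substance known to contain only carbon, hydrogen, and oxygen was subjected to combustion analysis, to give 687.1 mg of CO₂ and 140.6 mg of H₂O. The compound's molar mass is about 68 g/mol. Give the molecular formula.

C4H4O

mol C = 0.6871 g CO₂ ÷ 44.009 g/mol = 0.015613 mol
mol H = 2 × 0.1406 g H₂O ÷ 18.015 g/mol = 0.015609 mol
mass O = 0.2657 − (0.18752 + 0.015734) = 0.062442 g → mol O = 0.062442 ÷ 15.999 = 0.0039028 mol
Divide by the smallest (0.0039028 mol): C 4.000, H 3.999, O 1.000
Empirical formula: C4H4O
Empirical-formula mass = 68.08 g/mol; 68 ÷ 68.08 ≈ 1, so the molecular formula is C4H4O.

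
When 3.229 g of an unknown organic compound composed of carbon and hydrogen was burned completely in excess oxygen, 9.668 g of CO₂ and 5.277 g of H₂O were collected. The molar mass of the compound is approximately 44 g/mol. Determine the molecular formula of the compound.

mol C = 9.668 g CO₂ ÷ 44.009 g/mol = 0.21968 mol
mol H = 2 × 5.277 g H₂O ÷ 18.015 g/mol = 0.58585 mol
Divide by the smallest (0.21968 mol): C 1.000, H 2.667
Multiplying each by 3 gives whole numbers: C 3.00, H 8.00
Empirical formula: C3H8
Empirical-formula mass = 44.10 g/mol; 44 ÷ 44.10 ≈ 1, so the molecular formula is C3H8.

C3H8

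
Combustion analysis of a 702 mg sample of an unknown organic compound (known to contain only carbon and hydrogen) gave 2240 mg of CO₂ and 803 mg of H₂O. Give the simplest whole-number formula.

C4H7

mol C = 2.24 g CO₂ ÷ 44.009 g/mol = 0.05090 mol
mol H = 2 × 0.803 g H₂O ÷ 18.015 g/mol = 0.08915 mol
Divide by the smallest (0.05090 mol): C 1.000, H 1.751
Multiplying each by 4 gives whole numbers: C 4.00, H 7.01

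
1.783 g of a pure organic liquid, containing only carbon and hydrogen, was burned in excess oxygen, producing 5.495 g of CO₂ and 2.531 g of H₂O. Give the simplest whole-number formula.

C4H9

mol C = 5.495 g CO₂ ÷ 44.009 g/mol = 0.12486 mol
mol H = 2 × 2.531 g H₂O ÷ 18.015 g/mol = 0.28099 mol
Divide by the smallest (0.12486 mol): C 1.000, H 2.250
Multiplying each by 4 gives whole numbers: C 4.00, H 9.00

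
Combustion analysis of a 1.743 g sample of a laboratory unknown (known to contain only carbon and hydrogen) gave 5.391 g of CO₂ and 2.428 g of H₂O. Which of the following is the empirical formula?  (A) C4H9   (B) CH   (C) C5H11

(C) C5H11

mol C = 5.391 g CO₂ ÷ 44.009 g/mol = 0.12250 mol
mol H = 2 × 2.428 g H₂O ÷ 18.015 g/mol = 0.26955 mol
Divide by the smallest (0.12250 mol): C 1.000, H 2.200
Multiplying each by 5 gives whole numbers: C 5.00, H 11.00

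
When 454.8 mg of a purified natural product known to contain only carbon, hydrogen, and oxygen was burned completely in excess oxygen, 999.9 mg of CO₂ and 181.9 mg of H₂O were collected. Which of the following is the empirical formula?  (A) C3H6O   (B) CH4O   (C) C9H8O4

mol C = 0.9999 g CO₂ ÷ 44.009 g/mol = 0.022720 mol
mol H = 2 × 0.1819 g H₂O ÷ 18.015 g/mol = 0.020194 mol
mass O = 0.4548 − (0.27289 + 0.020356) = 0.16155 g → mol O = 0.16155 ÷ 15.999 = 0.010098 mol
Divide by the smallest (0.010098 mol): C 2.250, H 2.000, O 1.000
Multiplying each by 4 gives whole numbers: C 9.00, H 8.00, O 4.00

(C) C9H8O4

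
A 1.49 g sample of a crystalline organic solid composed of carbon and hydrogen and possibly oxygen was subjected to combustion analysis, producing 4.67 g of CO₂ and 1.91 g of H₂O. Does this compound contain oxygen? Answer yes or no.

mol C = 4.67 g CO₂ ÷ 44.009 g/mol = 0.1061 mol
mol H = 2 × 1.91 g H₂O ÷ 18.015 g/mol = 0.2120 mol
C and H together account for 1.488 g — essentially the entire 1.49 g sample — so the compound contains no oxygen.

no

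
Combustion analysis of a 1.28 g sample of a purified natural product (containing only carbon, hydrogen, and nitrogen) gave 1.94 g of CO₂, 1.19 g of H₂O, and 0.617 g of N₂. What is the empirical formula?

mol C = 1.94 g CO₂ ÷ 44.009 g/mol = 0.04408 mol
mol H = 2 × 1.19 g H₂O ÷ 18.015 g/mol = 0.1321 mol
mol N = 2 × 0.617 g N₂ ÷ 28.014 g/mol = 0.04405 mol
Divide by the smallest (0.04405 mol): C 1.001, H 2.999, N 1.000

CH3N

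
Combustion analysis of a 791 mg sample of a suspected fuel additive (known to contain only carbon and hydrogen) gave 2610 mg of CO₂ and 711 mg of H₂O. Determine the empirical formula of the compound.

mol C = 2.61 g CO₂ ÷ 44.009 g/mol = 0.05931 mol
mol H = 2 × 0.711 g H₂O ÷ 18.015 g/mol = 0.07893 mol
Divide by the smallest (0.05931 mol): C 1.000, H 1.331
Multiplying each by 3 gives whole numbers: C 3.00, H 3.99

C3H4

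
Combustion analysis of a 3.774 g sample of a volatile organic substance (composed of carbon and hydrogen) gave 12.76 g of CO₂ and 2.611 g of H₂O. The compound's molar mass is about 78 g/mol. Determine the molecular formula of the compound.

mol C = 12.76 g CO₂ ÷ 44.009 g/mol = 0.28994 mol
mol H = 2 × 2.611 g H₂O ÷ 18.015 g/mol = 0.28987 mol
Divide by the smallest (0.28987 mol): C 1.000, H 1.000
Empirical formula: CH
Empirical-formula mass = 13.02 g/mol; 78 ÷ 13.02 ≈ 6, so the molecular formula is C6H6.

C6H6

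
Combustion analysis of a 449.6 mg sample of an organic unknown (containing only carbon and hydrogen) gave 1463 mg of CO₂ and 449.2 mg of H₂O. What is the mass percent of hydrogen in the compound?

mol C = 1.463 g CO₂ ÷ 44.009 g/mol = 0.033243 mol
mol H = 2 × 0.4492 g H₂O ÷ 18.015 g/mol = 0.049870 mol
mass % H = 0.050269 g ÷ 0.4496 g × 100%

11.18%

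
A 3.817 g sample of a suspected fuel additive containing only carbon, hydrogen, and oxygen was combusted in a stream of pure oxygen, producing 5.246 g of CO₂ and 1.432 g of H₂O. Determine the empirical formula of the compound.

C6H8O7

mol C = 5.246 g CO₂ ÷ 44.009 g/mol = 0.11920 mol
mol H = 2 × 1.432 g H₂O ÷ 18.015 g/mol = 0.15898 mol
mass O = 3.817 − (1.4317 + 0.16025) = 2.2250 g → mol O = 2.2250 ÷ 15.999 = 0.13907 mol
Divide by the smallest (0.11920 mol): C 1.000, H 1.334, O 1.167
Multiplying each by 6 gives whole numbers: C 6.00, H 8.00, O 7.00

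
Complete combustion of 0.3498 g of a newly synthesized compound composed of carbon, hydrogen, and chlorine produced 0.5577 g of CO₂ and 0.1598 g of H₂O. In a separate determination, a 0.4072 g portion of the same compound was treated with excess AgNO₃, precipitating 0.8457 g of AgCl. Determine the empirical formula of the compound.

mol C = 0.5577 g CO₂ ÷ 44.009 g/mol = 0.012672 mol
mol H = 2 × 0.1598 g H₂O ÷ 18.015 g/mol = 0.017741 mol
From the AgCl data: mol Cl per gram of compound = (0.8457 ÷ 143.318) ÷ 0.4072 = 0.014491 mol/g, so in the 0.3498 g combustion sample mol Cl = 0.0050691 mol
Divide by the smallest (0.0050691 mol): C 2.500, H 3.500, Cl 1.000
Multiplying each by 2 gives whole numbers: C 5.00, H 7.00, Cl 2.00

C5H7Cl2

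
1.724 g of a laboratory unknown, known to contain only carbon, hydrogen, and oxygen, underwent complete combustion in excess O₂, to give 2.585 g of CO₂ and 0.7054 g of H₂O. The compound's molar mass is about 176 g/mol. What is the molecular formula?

C6H8O6

mol C = 2.585 g CO₂ ÷ 44.009 g/mol = 0.058738 mol
mol H = 2 × 0.7054 g H₂O ÷ 18.015 g/mol = 0.078313 mol
mass O = 1.724 − (0.70550 + 0.078939) = 0.93956 g → mol O = 0.93956 ÷ 15.999 = 0.058726 mol
Divide by the smallest (0.058726 mol): C 1.000, H 1.334, O 1.000
Multiplying each by 3 gives whole numbers: C 3.00, H 4.00, O 3.00
Empirical formula: C3H4O3
Empirical-formula mass = 88.06 g/mol; 176 ÷ 88.06 ≈ 2, so the molecular formula is C6H8O6.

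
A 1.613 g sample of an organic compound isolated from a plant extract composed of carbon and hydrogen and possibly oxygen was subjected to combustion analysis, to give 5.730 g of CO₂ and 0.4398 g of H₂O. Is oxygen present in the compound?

no

mol C = 5.730 g CO₂ ÷ 44.009 g/mol = 0.13020 mol
mol H = 2 × 0.4398 g H₂O ÷ 18.015 g/mol = 0.048826 mol
C and H together account for 1.6131 g — essentially the entire 1.613 g sample — so the compound contains no oxygen.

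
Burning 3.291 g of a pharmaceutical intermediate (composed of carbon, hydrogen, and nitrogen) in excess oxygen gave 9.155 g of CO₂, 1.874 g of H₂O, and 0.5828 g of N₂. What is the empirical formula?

mol C = 9.155 g CO₂ ÷ 44.009 g/mol = 0.20803 mol
mol H = 2 × 1.874 g H₂O ÷ 18.015 g/mol = 0.20805 mol
mol N = 2 × 0.5828 g N₂ ÷ 28.014 g/mol = 0.041608 mol
Divide by the smallest (0.041608 mol): C 5.000, H 5.000, N 1.000

C5H5N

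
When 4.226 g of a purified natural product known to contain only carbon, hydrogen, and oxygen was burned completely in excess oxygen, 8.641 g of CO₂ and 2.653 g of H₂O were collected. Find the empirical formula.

C2H3O

mol C = 8.641 g CO₂ ÷ 44.009 g/mol = 0.19635 mol
mol H = 2 × 2.653 g H₂O ÷ 18.015 g/mol = 0.29453 mol
mass O = 4.226 − (2.3583 + 0.29689) = 1.5708 g → mol O = 1.5708 ÷ 15.999 = 0.098181 mol
Divide by the smallest (0.098181 mol): C 2.000, H 3.000, O 1.000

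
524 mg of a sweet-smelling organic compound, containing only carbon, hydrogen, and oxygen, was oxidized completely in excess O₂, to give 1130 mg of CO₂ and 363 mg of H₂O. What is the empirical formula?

C7H11O3

mol C = 1.13 g CO₂ ÷ 44.009 g/mol = 0.02568 mol
mol H = 2 × 0.363 g H₂O ÷ 18.015 g/mol = 0.04030 mol
mass O = 0.524 − (0.3084 + 0.04062) = 0.1750 g → mol O = 0.1750 ÷ 15.999 = 0.01094 mol
Divide by the smallest (0.01094 mol): C 2.348, H 3.685, O 1.000
Multiplying each by 3 gives whole numbers: C 7.04, H 11.05, O 3.00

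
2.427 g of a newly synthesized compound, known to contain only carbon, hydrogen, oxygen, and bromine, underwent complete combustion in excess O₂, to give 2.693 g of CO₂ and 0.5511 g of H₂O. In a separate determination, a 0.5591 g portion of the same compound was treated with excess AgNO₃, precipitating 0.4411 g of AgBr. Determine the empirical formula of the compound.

C6H6BrO5

mol C = 2.693 g CO₂ ÷ 44.009 g/mol = 0.061192 mol
mol H = 2 × 0.5511 g H₂O ÷ 18.015 g/mol = 0.061182 mol
From the AgBr data: mol Br per gram of compound = (0.4411 ÷ 187.772) ÷ 0.5591 = 0.0042016 mol/g, so in the 2.427 g combustion sample mol Br = 0.010197 mol
mass O = 2.427 − (0.73498 + 0.061672 + 0.81481) = 0.81554 g → mol O = 0.81554 ÷ 15.999 = 0.050975 mol
Divide by the smallest (0.010197 mol): C 6.001, H 6.000, Br 1.000, O 4.999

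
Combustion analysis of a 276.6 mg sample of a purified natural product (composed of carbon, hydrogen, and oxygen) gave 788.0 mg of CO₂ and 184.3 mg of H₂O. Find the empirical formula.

mol C = 0.7880 g CO₂ ÷ 44.009 g/mol = 0.017905 mol
mol H = 2 × 0.1843 g H₂O ÷ 18.015 g/mol = 0.020461 mol
mass O = 0.2766 − (0.21506 + 0.020624) = 0.040913 g → mol O = 0.040913 ÷ 15.999 = 0.0025573 mol
Divide by the smallest (0.0025573 mol): C 7.002, H 8.001, O 1.000

C7H8O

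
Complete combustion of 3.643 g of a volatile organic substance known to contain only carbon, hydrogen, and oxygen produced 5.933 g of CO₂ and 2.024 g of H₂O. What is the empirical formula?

mol C = 5.933 g CO₂ ÷ 44.009 g/mol = 0.13481 mol
mol H = 2 × 2.024 g H₂O ÷ 18.015 g/mol = 0.22470 mol
mass O = 3.643 − (1.6192 + 0.22650) = 1.7973 g → mol O = 1.7973 ÷ 15.999 = 0.11234 mol
Divide by the smallest (0.11234 mol): C 1.200, H 2.000, O 1.000
Multiplying each by 5 gives whole numbers: C 6.00, H 10.00, O 5.00

C6H10O5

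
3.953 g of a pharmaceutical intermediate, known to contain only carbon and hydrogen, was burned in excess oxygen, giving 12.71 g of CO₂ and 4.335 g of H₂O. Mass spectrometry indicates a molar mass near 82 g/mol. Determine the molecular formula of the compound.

C6H10

mol C = 12.71 g CO₂ ÷ 44.009 g/mol = 0.28880 mol
mol H = 2 × 4.335 g H₂O ÷ 18.015 g/mol = 0.48127 mol
Divide by the smallest (0.28880 mol): C 1.000, H 1.666
Multiplying each by 3 gives whole numbers: C 3.00, H 5.00
Empirical formula: C3H5
Empirical-formula mass = 41.07 g/mol; 82 ÷ 41.07 ≈ 2, so the molecular formula is C6H10.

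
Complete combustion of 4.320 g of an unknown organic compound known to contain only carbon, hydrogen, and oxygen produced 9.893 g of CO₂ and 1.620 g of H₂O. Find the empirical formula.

C5H4O2

mol C = 9.893 g CO₂ ÷ 44.009 g/mol = 0.22479 mol
mol H = 2 × 1.620 g H₂O ÷ 18.015 g/mol = 0.17985 mol
mass O = 4.320 − (2.7000 + 0.18129) = 1.4387 g → mol O = 1.4387 ÷ 15.999 = 0.089924 mol
Divide by the smallest (0.089924 mol): C 2.500, H 2.000, O 1.000
Multiplying each by 2 gives whole numbers: C 5.00, H 4.00, O 2.00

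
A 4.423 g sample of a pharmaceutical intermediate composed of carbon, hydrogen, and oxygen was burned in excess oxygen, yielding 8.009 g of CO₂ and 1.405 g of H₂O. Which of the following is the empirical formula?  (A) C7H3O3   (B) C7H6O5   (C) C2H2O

mol C = 8.009 g CO₂ ÷ 44.009 g/mol = 0.18199 mol
mol H = 2 × 1.405 g H₂O ÷ 18.015 g/mol = 0.15598 mol
mass O = 4.423 − (2.1858 + 0.15723) = 2.0799 g → mol O = 2.0799 ÷ 15.999 = 0.13000 mol
Divide by the smallest (0.13000 mol): C 1.400, H 1.200, O 1.000
Multiplying each by 5 gives whole numbers: C 7.00, H 6.00, O 5.00

(B) C7H6O5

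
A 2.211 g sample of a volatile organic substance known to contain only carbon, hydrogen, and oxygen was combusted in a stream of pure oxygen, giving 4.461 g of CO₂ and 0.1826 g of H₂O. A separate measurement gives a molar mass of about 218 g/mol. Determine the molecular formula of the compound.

mol C = 4.461 g CO₂ ÷ 44.009 g/mol = 0.10137 mol
mol H = 2 × 0.1826 g H₂O ÷ 18.015 g/mol = 0.020272 mol
mass O = 2.211 − (1.2175 + 0.020434) = 0.97306 g → mol O = 0.97306 ÷ 15.999 = 0.060820 mol
Divide by the smallest (0.020272 mol): C 5.000, H 1.000, O 3.000
Empirical formula: C5HO3
Empirical-formula mass = 109.06 g/mol; 218 ÷ 109.06 ≈ 2, so the molecular formula is C10H2O6.

C10H2O6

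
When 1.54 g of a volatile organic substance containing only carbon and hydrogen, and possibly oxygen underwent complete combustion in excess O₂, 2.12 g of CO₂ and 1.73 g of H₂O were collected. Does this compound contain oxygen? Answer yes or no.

yes

mol C = 2.12 g CO₂ ÷ 44.009 g/mol = 0.04817 mol
mol H = 2 × 1.73 g H₂O ÷ 18.015 g/mol = 0.1921 mol
C and H account for only 0.7722 g of the 1.54 g sample; the remaining 0.7678 g must be oxygen.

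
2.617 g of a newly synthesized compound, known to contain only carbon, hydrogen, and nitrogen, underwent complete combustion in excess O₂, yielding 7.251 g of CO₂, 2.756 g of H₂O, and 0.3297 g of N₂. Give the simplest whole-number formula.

C7H13N

mol C = 7.251 g CO₂ ÷ 44.009 g/mol = 0.16476 mol
mol H = 2 × 2.756 g H₂O ÷ 18.015 g/mol = 0.30597 mol
mol N = 2 × 0.3297 g N₂ ÷ 28.014 g/mol = 0.023538 mol
Divide by the smallest (0.023538 mol): C 7.000, H 12.999, N 1.000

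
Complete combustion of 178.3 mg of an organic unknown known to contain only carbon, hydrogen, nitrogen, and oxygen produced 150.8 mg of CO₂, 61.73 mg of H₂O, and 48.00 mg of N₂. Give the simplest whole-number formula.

C2H4N2O3

mol C = 0.1508 g CO₂ ÷ 44.009 g/mol = 0.0034266 mol
mol H = 2 × 0.06173 g H₂O ÷ 18.015 g/mol = 0.0068532 mol
mol N = 2 × 0.04800 g N₂ ÷ 28.014 g/mol = 0.0034269 mol
mass O = 0.1783 − (0.041157 + 0.0069080 + 0.048000) = 0.082235 g → mol O = 0.082235 ÷ 15.999 = 0.0051400 mol
Divide by the smallest (0.0034266 mol): C 1.000, H 2.000, N 1.000, O 1.500
Multiplying each by 2 gives whole numbers: C 2.00, H 4.00, N 2.00, O 3.00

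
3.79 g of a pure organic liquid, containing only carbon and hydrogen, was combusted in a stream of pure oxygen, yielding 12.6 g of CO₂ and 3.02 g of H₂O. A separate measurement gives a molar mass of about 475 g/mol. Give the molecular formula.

C36H42

mol C = 12.6 g CO₂ ÷ 44.009 g/mol = 0.2863 mol
mol H = 2 × 3.02 g H₂O ÷ 18.015 g/mol = 0.3353 mol
Divide by the smallest (0.2863 mol): C 1.000, H 1.171
Multiplying each by 6 gives whole numbers: C 6.00, H 7.03
Empirical formula: C6H7
Empirical-formula mass = 79.12 g/mol; 475 ÷ 79.12 ≈ 6, so the molecular formula is C36H42.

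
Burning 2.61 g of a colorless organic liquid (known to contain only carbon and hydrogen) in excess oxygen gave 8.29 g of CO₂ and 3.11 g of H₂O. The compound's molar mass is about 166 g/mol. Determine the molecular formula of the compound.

C12H22

mol C = 8.29 g CO₂ ÷ 44.009 g/mol = 0.1884 mol
mol H = 2 × 3.11 g H₂O ÷ 18.015 g/mol = 0.3453 mol
Divide by the smallest (0.1884 mol): C 1.000, H 1.833
Multiplying each by 6 gives whole numbers: C 6.00, H 11.00
Empirical formula: C6H11
Empirical-formula mass = 83.15 g/mol; 166 ÷ 83.15 ≈ 2, so the molecular formula is C12H22.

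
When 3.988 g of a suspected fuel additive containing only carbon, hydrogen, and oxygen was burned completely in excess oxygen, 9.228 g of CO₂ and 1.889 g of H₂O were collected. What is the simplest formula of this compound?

C8H8O3

mol C = 9.228 g CO₂ ÷ 44.009 g/mol = 0.20968 mol
mol H = 2 × 1.889 g H₂O ÷ 18.015 g/mol = 0.20971 mol
mass O = 3.988 − (2.5185 + 0.21139) = 1.2581 g → mol O = 1.2581 ÷ 15.999 = 0.078635 mol
Divide by the smallest (0.078635 mol): C 2.667, H 2.667, O 1.000
Multiplying each by 3 gives whole numbers: C 8.00, H 8.00, O 3.00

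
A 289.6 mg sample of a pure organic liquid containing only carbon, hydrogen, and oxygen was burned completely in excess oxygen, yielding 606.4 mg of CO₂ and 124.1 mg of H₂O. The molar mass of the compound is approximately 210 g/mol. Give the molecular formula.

mol C = 0.6064 g CO₂ ÷ 44.009 g/mol = 0.013779 mol
mol H = 2 × 0.1241 g H₂O ÷ 18.015 g/mol = 0.013777 mol
mass O = 0.2896 − (0.16550 + 0.013888) = 0.11021 g → mol O = 0.11021 ÷ 15.999 = 0.0068887 mol
Divide by the smallest (0.0068887 mol): C 2.000, H 2.000, O 1.000
Empirical formula: C2H2O
Empirical-formula mass = 42.04 g/mol; 210 ÷ 42.04 ≈ 5, so the molecular formula is C10H10O5.

C10H10O5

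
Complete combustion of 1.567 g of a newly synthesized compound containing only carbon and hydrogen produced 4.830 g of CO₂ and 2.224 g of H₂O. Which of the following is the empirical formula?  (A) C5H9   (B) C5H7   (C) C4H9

mol C = 4.830 g CO₂ ÷ 44.009 g/mol = 0.10975 mol
mol H = 2 × 2.224 g H₂O ÷ 18.015 g/mol = 0.24691 mol
Divide by the smallest (0.10975 mol): C 1.000, H 2.250
Multiplying each by 4 gives whole numbers: C 4.00, H 9.00

(C) C4H9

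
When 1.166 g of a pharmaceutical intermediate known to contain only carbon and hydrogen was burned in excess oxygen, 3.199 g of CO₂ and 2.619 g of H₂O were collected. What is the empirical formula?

mol C = 3.199 g CO₂ ÷ 44.009 g/mol = 0.072690 mol
mol H = 2 × 2.619 g H₂O ÷ 18.015 g/mol = 0.29076 mol
Divide by the smallest (0.072690 mol): C 1.000, H 4.000

CH4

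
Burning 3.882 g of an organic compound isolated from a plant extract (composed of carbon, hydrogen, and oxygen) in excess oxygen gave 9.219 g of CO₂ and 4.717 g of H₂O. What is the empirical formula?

mol C = 9.219 g CO₂ ÷ 44.009 g/mol = 0.20948 mol
mol H = 2 × 4.717 g H₂O ÷ 18.015 g/mol = 0.52367 mol
mass O = 3.882 − (2.5161 + 0.52786) = 0.83807 g → mol O = 0.83807 ÷ 15.999 = 0.052383 mol
Divide by the smallest (0.052383 mol): C 3.999, H 9.997, O 1.000

C4H10O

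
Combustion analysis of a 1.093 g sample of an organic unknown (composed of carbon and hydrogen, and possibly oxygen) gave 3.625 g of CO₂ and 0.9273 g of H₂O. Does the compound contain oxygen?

no

mol C = 3.625 g CO₂ ÷ 44.009 g/mol = 0.082370 mol
mol H = 2 × 0.9273 g H₂O ÷ 18.015 g/mol = 0.10295 mol
C and H together account for 1.0931 g — essentially the entire 1.093 g sample — so the compound contains no oxygen.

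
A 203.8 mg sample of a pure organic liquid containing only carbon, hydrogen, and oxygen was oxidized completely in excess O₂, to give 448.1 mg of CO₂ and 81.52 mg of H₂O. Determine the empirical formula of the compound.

C9H8O4

mol C = 0.4481 g CO₂ ÷ 44.009 g/mol = 0.010182 mol
mol H = 2 × 0.08152 g H₂O ÷ 18.015 g/mol = 0.0090502 mol
mass O = 0.2038 − (0.12230 + 0.0091226) = 0.072381 g → mol O = 0.072381 ÷ 15.999 = 0.0045241 mol
Divide by the smallest (0.0045241 mol): C 2.251, H 2.000, O 1.000
Multiplying each by 4 gives whole numbers: C 9.00, H 8.00, O 4.00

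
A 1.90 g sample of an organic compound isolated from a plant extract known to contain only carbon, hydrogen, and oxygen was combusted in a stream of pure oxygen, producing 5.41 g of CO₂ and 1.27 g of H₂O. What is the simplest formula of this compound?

mol C = 5.41 g CO₂ ÷ 44.009 g/mol = 0.1229 mol
mol H = 2 × 1.27 g H₂O ÷ 18.015 g/mol = 0.1410 mol
mass O = 1.90 − (1.477 + 0.1421) = 0.2814 g → mol O = 0.2814 ÷ 15.999 = 0.01759 mol
Divide by the smallest (0.01759 mol): C 6.990, H 8.017, O 1.000

C7H8O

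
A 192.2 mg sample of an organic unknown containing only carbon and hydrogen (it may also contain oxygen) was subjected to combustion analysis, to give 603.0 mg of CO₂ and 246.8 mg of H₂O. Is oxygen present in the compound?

no

mol C = 0.6030 g CO₂ ÷ 44.009 g/mol = 0.013702 mol
mol H = 2 × 0.2468 g H₂O ÷ 18.015 g/mol = 0.027399 mol
C and H together account for 0.19219 g — essentially the entire 0.1922 g sample — so the compound contains no oxygen.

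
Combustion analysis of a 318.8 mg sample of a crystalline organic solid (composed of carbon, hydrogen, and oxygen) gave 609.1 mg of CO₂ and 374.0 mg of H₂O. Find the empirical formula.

C2H6O

mol C = 0.6091 g CO₂ ÷ 44.009 g/mol = 0.013840 mol
mol H = 2 × 0.3740 g H₂O ÷ 18.015 g/mol = 0.041521 mol
mass O = 0.3188 − (0.16624 + 0.041853) = 0.11071 g → mol O = 0.11071 ÷ 15.999 = 0.0069198 mol
Divide by the smallest (0.0069198 mol): C 2.000, H 6.000, O 1.000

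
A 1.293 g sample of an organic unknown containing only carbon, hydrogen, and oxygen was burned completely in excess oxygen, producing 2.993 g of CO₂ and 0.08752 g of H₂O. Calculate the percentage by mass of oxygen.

mol C = 2.993 g CO₂ ÷ 44.009 g/mol = 0.068009 mol
mol H = 2 × 0.08752 g H₂O ÷ 18.015 g/mol = 0.0097163 mol
mass O = 1.293 − (0.81685 + 0.0097941) = 0.46635 g → mol O = 0.46635 ÷ 15.999 = 0.029149 mol
mass % O = 0.46635 g ÷ 1.293 g × 100%

36.07%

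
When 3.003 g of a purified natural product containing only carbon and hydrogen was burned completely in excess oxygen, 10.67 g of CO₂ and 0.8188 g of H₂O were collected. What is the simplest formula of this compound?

C8H3

mol C = 10.67 g CO₂ ÷ 44.009 g/mol = 0.24245 mol
mol H = 2 × 0.8188 g H₂O ÷ 18.015 g/mol = 0.090902 mol
Divide by the smallest (0.090902 mol): C 2.667, H 1.000
Multiplying each by 3 gives whole numbers: C 8.00, H 3.00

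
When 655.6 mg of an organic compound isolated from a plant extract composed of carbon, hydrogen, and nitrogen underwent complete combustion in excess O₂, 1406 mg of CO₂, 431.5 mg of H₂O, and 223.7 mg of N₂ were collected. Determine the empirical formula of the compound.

C2H3N

mol C = 1.406 g CO₂ ÷ 44.009 g/mol = 0.031948 mol
mol H = 2 × 0.4315 g H₂O ÷ 18.015 g/mol = 0.047905 mol
mol N = 2 × 0.2237 g N₂ ÷ 28.014 g/mol = 0.015971 mol
Divide by the smallest (0.015971 mol): C 2.000, H 3.000, N 1.000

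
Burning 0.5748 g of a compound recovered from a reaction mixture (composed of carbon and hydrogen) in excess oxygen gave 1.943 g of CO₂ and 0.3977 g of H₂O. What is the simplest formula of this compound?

mol C = 1.943 g CO₂ ÷ 44.009 g/mol = 0.044150 mol
mol H = 2 × 0.3977 g H₂O ÷ 18.015 g/mol = 0.044152 mol
Divide by the smallest (0.044150 mol): C 1.000, H 1.000

CH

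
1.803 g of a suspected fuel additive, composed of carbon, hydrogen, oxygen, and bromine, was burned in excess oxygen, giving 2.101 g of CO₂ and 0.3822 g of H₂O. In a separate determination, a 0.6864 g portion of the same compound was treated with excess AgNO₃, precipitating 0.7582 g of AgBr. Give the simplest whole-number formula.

C9H8Br2O4

mol C = 2.101 g CO₂ ÷ 44.009 g/mol = 0.047740 mol
mol H = 2 × 0.3822 g H₂O ÷ 18.015 g/mol = 0.042431 mol
From the AgBr data: mol Br per gram of compound = (0.7582 ÷ 187.772) ÷ 0.6864 = 0.0058827 mol/g, so in the 1.803 g combustion sample mol Br = 0.010606 mol
mass O = 1.803 − (0.57341 + 0.042771 + 0.84750) = 0.33932 g → mol O = 0.33932 ÷ 15.999 = 0.021209 mol
Divide by the smallest (0.010606 mol): C 4.501, H 4.001, Br 1.000, O 2.000
Multiplying each by 2 gives whole numbers: C 9.00, H 8.00, Br 2.00, O 4.00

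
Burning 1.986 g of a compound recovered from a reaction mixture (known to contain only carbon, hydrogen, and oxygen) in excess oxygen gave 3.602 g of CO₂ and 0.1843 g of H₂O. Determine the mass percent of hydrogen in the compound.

mol C = 3.602 g CO₂ ÷ 44.009 g/mol = 0.081847 mol
mol H = 2 × 0.1843 g H₂O ÷ 18.015 g/mol = 0.020461 mol
mass O = 1.986 − (0.98306 + 0.020624) = 0.98231 g → mol O = 0.98231 ÷ 15.999 = 0.061398 mol
mass % H = 0.020624 g ÷ 1.986 g × 100%

1.04%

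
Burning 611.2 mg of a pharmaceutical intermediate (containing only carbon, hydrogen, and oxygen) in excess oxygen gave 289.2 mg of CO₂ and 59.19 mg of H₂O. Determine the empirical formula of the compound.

mol C = 0.2892 g CO₂ ÷ 44.009 g/mol = 0.0065714 mol
mol H = 2 × 0.05919 g H₂O ÷ 18.015 g/mol = 0.0065712 mol
mass O = 0.6112 − (0.078929 + 0.0066238) = 0.52565 g → mol O = 0.52565 ÷ 15.999 = 0.032855 mol
Divide by the smallest (0.0065712 mol): C 1.000, H 1.000, O 5.000

CHO5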